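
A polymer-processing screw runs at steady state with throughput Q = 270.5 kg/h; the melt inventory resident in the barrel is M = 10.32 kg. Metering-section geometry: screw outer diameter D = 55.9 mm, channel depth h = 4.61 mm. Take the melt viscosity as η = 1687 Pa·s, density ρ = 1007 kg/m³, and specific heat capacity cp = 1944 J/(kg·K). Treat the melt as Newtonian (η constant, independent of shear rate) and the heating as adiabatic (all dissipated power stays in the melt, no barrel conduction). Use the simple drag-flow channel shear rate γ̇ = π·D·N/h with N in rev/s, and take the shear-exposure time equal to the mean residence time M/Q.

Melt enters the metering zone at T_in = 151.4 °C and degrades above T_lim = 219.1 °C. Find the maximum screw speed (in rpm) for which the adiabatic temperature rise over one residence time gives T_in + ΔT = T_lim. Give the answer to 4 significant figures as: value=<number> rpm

value=37.67 rpm

Q_s = Q / 3600 = 270.5 / 3600 = 0.0751389 kg/s
Mean residence time: t_res = M/Q_s = 10.32 kg / 0.0751389 kg/s = 137.346 s
Convert to metres: D = 0.0559 m, h = 0.00461 m
ΔT_a = T_lim − T_in = 219.1 °C − 151.4 °C = 67.7 K
Invert ΔT = ηγ̇²t_res/(ρcp) for γ̇: γ̇_max² = ΔT_a ρ cp / (η t_res) = 67.7·1007·1944 / (1687·137.346) = 571.985 s⁻²
γ̇_max = sqrt(571.985) = 23.9162 s⁻¹
Solve γ̇ = πDN/h for N: N_max = γ̇_max·h/(π·D) = 23.9162 × 0.00461 / (π × 0.0559) = 0.627815 rev/s = 37.6689 rpm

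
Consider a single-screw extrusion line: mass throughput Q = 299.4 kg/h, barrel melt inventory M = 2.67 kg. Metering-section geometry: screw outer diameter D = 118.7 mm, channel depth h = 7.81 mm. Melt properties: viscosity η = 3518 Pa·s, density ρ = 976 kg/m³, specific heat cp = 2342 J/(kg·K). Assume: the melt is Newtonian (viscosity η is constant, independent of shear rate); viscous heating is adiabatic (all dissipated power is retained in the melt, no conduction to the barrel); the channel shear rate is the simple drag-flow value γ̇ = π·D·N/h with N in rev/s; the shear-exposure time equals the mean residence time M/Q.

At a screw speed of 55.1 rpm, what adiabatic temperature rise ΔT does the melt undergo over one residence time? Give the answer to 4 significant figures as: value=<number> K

value=95.00 K

Convert throughput: Q = 299.4 kg/h = 299.4/3600 = 0.0831667 kg/s
Mean residence time: t_res = M/Q_s = 2.67 kg / 0.0831667 kg/s = 32.1042 s
Geometry in metres: D = 118.7 mm → 0.1187 m, h = 7.81 mm → 0.00781 m; screw speed N = 55.1 rpm = 0.918333 rev/s
Shear rate: γ̇ = πDN/h = π·0.1187·0.918333/0.00781 = 43.848 s⁻¹
ΔT = η·γ̇²·t_res/(ρ·cp) = [3518 × 43.848² × 32.1042] / [976 × 2342] = 94.9994 K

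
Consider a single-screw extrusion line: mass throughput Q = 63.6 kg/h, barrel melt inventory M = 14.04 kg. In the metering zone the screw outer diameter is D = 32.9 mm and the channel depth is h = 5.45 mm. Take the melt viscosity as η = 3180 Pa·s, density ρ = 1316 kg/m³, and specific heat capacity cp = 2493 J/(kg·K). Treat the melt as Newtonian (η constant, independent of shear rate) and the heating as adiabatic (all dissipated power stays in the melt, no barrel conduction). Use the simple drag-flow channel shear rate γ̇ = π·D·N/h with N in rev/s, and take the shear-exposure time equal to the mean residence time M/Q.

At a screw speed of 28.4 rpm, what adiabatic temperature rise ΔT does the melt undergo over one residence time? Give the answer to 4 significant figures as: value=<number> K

Throughput in SI: Q_s = 63.6 kg/h ÷ 3600 s/h = 0.0176667 kg/s
t_res = M / Q_s = 14.04 ÷ 0.0176667 = 794.717 s
Geometry in metres: D = 32.9 mm → 0.0329 m, h = 5.45 mm → 0.00545 m; screw speed N = 28.4 rpm = 0.473333 rev/s
γ̇ = π·D·N / h = π · 0.0329 · 0.473333 / 0.00545 = 8.97669 s⁻¹
ΔT = η·γ̇²·t_res / (ρ·cp) = 3180 · (8.97669)² · 794.717 / (1316 · 2493) = 62.0718 K

value=62.07 K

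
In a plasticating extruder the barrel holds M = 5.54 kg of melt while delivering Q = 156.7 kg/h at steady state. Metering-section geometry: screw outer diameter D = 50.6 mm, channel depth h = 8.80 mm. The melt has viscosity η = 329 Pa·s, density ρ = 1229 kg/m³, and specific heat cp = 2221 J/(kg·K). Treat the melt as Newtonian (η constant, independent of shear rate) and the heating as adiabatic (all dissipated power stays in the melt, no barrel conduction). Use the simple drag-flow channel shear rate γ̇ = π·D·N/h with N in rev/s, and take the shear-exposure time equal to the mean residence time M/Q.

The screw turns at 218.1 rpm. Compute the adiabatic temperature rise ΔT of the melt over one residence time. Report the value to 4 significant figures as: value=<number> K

Convert throughput: Q = 156.7 kg/h = 156.7/3600 = 0.0435278 kg/s
Mean residence time: t_res = M/Q_s = 5.54 kg / 0.0435278 kg/s = 127.275 s
Convert to SI: D = 0.0506 m, h = 0.0088 m, N = 218.1/60 = 3.635 rev/s
Shear rate: γ̇ = πDN/h = π·0.0506·3.635/0.0088 = 65.6632 s⁻¹
Adiabatic rise: ΔT = η γ̇² t_res / (ρ cp) = 329·(65.6632)²·127.275 / (1229·2221) = 66.1429 K

value=66.14 K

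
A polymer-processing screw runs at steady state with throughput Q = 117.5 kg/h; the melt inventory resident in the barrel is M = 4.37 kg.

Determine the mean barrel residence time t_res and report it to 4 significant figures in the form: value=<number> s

Convert throughput: Q = 117.5 kg/h = 117.5/3600 = 0.0326389 kg/s
Mean residence time: t_res = M/Q_s = 4.37 kg / 0.0326389 kg/s = 133.889 s

value=133.9 s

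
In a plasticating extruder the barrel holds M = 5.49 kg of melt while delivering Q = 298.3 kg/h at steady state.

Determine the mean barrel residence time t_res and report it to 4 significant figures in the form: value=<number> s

Throughput in SI: Q_s = 298.3 kg/h ÷ 3600 s/h = 0.0828611 kg/s
Mean residence time: t_res = M/Q_s = 5.49 kg / 0.0828611 kg/s = 66.2554 s

value=66.26 s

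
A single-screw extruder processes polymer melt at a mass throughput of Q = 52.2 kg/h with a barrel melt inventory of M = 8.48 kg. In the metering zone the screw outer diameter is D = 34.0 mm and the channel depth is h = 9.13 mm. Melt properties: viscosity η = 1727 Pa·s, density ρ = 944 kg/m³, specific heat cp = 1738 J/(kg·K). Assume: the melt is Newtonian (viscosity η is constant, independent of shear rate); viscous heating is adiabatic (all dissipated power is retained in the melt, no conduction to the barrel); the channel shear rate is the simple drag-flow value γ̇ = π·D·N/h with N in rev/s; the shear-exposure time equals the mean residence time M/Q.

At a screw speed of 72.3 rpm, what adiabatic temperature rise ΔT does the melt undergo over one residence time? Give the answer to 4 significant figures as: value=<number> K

Throughput in SI: Q_s = 52.2 kg/h ÷ 3600 s/h = 0.0145 kg/s
t_res = M / Q_s = 8.48 ÷ 0.0145 = 584.828 s
Geometry in metres: D = 34.0 mm → 0.034 m, h = 9.13 mm → 0.00913 m; screw speed N = 72.3 rpm = 1.205 rev/s
γ̇ = π·D·N / h = π · 0.034 · 1.205 / 0.00913 = 14.0976 s⁻¹
Adiabatic rise: ΔT = η γ̇² t_res / (ρ cp) = 1727·(14.0976)²·584.828 / (944·1738) = 122.346 K

value=122.3 K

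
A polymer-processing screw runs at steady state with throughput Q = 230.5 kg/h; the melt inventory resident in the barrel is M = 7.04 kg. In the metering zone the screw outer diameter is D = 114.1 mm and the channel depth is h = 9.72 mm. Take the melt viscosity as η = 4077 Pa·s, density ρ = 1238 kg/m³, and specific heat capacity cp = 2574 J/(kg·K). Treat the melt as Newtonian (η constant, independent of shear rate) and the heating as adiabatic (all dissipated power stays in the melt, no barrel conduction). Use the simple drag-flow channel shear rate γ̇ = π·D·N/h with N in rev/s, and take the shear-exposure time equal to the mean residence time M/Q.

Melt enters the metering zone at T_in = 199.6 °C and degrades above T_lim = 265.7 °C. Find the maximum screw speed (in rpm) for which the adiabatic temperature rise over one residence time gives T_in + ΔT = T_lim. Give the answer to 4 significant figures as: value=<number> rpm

Convert throughput: Q = 230.5 kg/h = 230.5/3600 = 0.0640278 kg/s
Mean residence time: t_res = M/Q_s = 7.04 kg / 0.0640278 kg/s = 109.952 s
Convert to metres: D = 0.1141 m, h = 0.00972 m
ΔT_a = T_lim − T_in = 265.7 − 199.6 = 66.1 K
γ̇_max² = ΔT_a·ρ·cp/(η·t_res) = 66.1·1238·2574/(4077·109.952) = 469.879 s⁻²
γ̇_max = √469.879 = 21.6767 s⁻¹
Solve γ̇ = πDN/h for N: N_max = γ̇_max·h/(π·D) = 21.6767 × 0.00972 / (π × 0.1141) = 0.587792 rev/s = 35.2675 rpm

value=35.27 rpm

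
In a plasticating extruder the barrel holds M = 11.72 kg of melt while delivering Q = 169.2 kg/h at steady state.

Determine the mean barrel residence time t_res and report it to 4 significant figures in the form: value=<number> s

Convert throughput: Q = 169.2 kg/h = 169.2/3600 = 0.047 kg/s
t_res = M / Q_s = 11.72 / 0.047 = 249.362 s

value=249.4 s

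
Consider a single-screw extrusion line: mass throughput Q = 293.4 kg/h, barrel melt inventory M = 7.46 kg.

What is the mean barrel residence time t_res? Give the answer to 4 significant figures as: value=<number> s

Throughput in SI: Q_s = 293.4 kg/h ÷ 3600 s/h = 0.0815 kg/s
t_res = M / Q_s = 7.46 ÷ 0.0815 = 91.5337 s

value=91.53 s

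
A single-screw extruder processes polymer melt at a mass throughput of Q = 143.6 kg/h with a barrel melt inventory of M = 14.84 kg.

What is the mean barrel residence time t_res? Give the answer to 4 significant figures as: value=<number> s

value=372.0 s

Throughput in SI: Q_s = 143.6 kg/h ÷ 3600 s/h = 0.0398889 kg/s
Mean residence time: t_res = M/Q_s = 14.84 kg / 0.0398889 kg/s = 372.033 s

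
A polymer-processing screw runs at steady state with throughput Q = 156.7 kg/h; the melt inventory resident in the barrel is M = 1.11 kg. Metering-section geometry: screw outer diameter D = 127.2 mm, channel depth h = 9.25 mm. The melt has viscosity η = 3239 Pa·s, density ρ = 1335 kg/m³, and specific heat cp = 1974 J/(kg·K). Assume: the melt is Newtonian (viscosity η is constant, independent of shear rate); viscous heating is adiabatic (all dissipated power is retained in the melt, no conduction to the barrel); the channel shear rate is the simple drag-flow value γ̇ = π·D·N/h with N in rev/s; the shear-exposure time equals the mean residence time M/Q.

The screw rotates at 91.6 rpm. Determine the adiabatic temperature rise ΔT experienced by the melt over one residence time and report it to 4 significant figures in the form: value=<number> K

value=136.3 K

Throughput in SI: Q_s = 156.7 kg/h ÷ 3600 s/h = 0.0435278 kg/s
t_res = M / Q_s = 1.11 / 0.0435278 = 25.501 s
Convert to SI: D = 0.1272 m, h = 0.00925 m, N = 91.6/60 = 1.52667 rev/s
γ̇ = π D N / h = (π)(0.1272)(1.52667) / 0.00925 = 65.9537 s⁻¹
ΔT = η·γ̇²·t_res / (ρ·cp) = 3239 · (65.9537)² · 25.501 / (1335 · 1974) = 136.338 K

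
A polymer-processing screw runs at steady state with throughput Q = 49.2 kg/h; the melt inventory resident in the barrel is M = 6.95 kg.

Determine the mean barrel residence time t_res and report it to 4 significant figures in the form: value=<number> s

value=508.5 s

Convert throughput: Q = 49.2 kg/h = 49.2/3600 = 0.0136667 kg/s
t_res = M / Q_s = 6.95 ÷ 0.0136667 = 508.537 s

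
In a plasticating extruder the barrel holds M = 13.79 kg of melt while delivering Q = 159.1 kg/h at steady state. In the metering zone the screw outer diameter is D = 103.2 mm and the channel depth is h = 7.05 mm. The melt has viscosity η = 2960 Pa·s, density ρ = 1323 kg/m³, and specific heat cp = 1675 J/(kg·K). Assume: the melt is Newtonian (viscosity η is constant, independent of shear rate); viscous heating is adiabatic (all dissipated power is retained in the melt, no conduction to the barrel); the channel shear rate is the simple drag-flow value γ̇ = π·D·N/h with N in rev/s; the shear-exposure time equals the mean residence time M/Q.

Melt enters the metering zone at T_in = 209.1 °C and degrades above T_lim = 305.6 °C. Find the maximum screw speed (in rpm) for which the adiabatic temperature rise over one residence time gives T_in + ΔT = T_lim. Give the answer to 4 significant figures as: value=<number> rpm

Convert throughput: Q = 159.1 kg/h = 159.1/3600 = 0.0441944 kg/s
t_res = M / Q_s = 13.79 ÷ 0.0441944 = 312.03 s
Geometry in SI: D = 103.2 mm → 0.1032 m, h = 7.05 mm → 0.00705 m
Allowable rise: ΔT_a = T_lim − T_in = 305.6 − 209.1 = 96.5 K
Invert ΔT = ηγ̇²t_res/(ρcp) for γ̇: γ̇_max² = ΔT_a ρ cp / (η t_res) = 96.5·1323·1675 / (2960·312.03) = 231.533 s⁻²
Take the square root: γ̇_max = √(231.533) = 15.2162 s⁻¹
N_max = γ̇_max·h / (π·D) = 15.2162 · 0.00705 / (π · 0.1032) = 0.330877 rev/s = 19.8526 rpm

value=19.85 rpm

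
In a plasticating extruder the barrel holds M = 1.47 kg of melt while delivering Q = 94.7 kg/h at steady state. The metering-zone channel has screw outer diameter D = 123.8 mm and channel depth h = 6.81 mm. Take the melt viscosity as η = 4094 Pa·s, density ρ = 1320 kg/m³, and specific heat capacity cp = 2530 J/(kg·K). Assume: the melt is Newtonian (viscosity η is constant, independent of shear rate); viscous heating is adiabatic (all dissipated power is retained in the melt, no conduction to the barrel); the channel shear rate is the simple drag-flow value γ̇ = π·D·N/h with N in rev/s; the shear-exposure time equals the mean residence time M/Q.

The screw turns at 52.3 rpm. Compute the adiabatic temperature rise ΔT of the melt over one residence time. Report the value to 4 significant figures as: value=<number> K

Convert throughput: Q = 94.7 kg/h = 94.7/3600 = 0.0263056 kg/s
Mean residence time: t_res = M/Q_s = 1.47 kg / 0.0263056 kg/s = 55.8817 s
Convert to SI: D = 0.1238 m, h = 0.00681 m, N = 52.3/60 = 0.871667 rev/s
γ̇ = π D N / h = (π)(0.1238)(0.871667) / 0.00681 = 49.7822 s⁻¹
ΔT = η·γ̇²·t_res/(ρ·cp) = [4094 × 49.7822² × 55.8817] / [1320 × 2530] = 169.774 K

value=169.8 K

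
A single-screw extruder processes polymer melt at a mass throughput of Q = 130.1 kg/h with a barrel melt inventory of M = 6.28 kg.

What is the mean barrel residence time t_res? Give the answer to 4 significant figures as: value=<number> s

value=173.8 s

Throughput in SI: Q_s = 130.1 kg/h ÷ 3600 s/h = 0.0361389 kg/s
t_res = M / Q_s = 6.28 ÷ 0.0361389 = 173.774 s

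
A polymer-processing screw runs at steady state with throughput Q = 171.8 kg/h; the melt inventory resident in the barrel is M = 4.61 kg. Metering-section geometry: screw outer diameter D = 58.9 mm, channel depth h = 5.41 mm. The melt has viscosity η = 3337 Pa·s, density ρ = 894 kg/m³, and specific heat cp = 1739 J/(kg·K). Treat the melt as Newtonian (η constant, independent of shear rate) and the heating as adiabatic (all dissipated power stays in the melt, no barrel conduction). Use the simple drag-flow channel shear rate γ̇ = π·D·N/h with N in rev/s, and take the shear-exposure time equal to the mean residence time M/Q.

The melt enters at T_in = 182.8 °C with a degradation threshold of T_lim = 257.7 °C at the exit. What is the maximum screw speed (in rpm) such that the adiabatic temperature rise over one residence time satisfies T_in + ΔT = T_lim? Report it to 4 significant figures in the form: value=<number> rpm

value=33.34 rpm

Convert throughput: Q = 171.8 kg/h = 171.8/3600 = 0.0477222 kg/s
t_res = M / Q_s = 4.61 / 0.0477222 = 96.6007 s
D = 58.9 mm = 0.0589 m;  h = 5.41 mm = 0.00541 m
Allowable rise: ΔT_a = T_lim − T_in = 257.7 − 182.8 = 74.9 K
Invert ΔT = ηγ̇²t_res/(ρcp) for γ̇: γ̇_max² = ΔT_a ρ cp / (η t_res) = 74.9·894·1739 / (3337·96.6007) = 361.229 s⁻²
γ̇_max = √361.229 = 19.006 s⁻¹
N_max = γ̇_max·h / (π·D) = 19.006 · 0.00541 / (π · 0.0589) = 0.555678 rev/s = 33.3407 rpm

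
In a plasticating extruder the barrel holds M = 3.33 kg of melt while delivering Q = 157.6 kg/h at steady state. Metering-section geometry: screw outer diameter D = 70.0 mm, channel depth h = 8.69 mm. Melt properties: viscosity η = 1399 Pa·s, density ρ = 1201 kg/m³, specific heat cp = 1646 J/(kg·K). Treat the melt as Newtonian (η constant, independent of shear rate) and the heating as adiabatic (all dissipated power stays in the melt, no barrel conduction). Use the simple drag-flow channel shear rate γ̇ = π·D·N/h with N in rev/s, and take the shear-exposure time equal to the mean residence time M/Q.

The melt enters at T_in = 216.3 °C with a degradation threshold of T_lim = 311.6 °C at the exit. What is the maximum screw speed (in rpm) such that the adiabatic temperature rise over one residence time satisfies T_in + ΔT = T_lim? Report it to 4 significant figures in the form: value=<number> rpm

Q_s = Q / 3600 = 157.6 / 3600 = 0.0437778 kg/s
t_res = M / Q_s = 3.33 ÷ 0.0437778 = 76.066 s
Geometry in SI: D = 70.0 mm → 0.07 m, h = 8.69 mm → 0.00869 m
ΔT_a = T_lim − T_in = 311.6 − 216.3 = 95.3 K
γ̇_max² = ΔT_a·ρ·cp/(η·t_res) = 95.3·1201·1646/(1399·76.066) = 1770.34 s⁻²
γ̇_max = sqrt(1770.34) = 42.0754 s⁻¹
Solve γ̇ = πDN/h for N: N_max = γ̇_max·h/(π·D) = 42.0754 × 0.00869 / (π × 0.07) = 1.66265 rev/s = 99.7589 rpm

value=99.76 rpm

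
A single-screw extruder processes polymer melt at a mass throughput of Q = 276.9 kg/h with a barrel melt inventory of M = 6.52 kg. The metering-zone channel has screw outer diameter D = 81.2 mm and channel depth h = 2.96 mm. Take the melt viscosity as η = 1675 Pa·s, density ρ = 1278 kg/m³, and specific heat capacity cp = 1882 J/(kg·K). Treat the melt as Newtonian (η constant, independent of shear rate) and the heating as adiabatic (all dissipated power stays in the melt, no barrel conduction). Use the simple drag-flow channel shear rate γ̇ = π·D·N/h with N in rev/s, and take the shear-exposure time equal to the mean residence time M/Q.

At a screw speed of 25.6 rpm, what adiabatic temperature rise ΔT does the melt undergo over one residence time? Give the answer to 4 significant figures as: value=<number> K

value=79.82 K

Q_s = Q / 3600 = 276.9 / 3600 = 0.0769167 kg/s
t_res = M / Q_s = 6.52 / 0.0769167 = 84.7671 s
D = 81.2 mm = 0.0812 m;  h = 2.96 mm = 0.00296 m;  N = 25.6 rpm / 60 = 0.426667 rev/s
Shear rate: γ̇ = πDN/h = π·0.0812·0.426667/0.00296 = 36.7708 s⁻¹
ΔT = η·γ̇²·t_res / (ρ·cp) = 1675 · (36.7708)² · 84.7671 / (1278 · 1882) = 79.8173 K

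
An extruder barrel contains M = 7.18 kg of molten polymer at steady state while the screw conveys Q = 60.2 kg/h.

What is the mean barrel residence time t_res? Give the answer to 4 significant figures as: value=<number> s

value=429.4 s

Throughput in SI: Q_s = 60.2 kg/h ÷ 3600 s/h = 0.0167222 kg/s
Mean residence time: t_res = M/Q_s = 7.18 kg / 0.0167222 kg/s = 429.369 s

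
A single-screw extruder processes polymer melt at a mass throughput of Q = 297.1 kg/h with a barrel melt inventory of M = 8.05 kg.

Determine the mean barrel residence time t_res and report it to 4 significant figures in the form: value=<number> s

value=97.54 s

Q_s = Q / 3600 = 297.1 / 3600 = 0.0825278 kg/s
t_res = M / Q_s = 8.05 / 0.0825278 = 97.5429 s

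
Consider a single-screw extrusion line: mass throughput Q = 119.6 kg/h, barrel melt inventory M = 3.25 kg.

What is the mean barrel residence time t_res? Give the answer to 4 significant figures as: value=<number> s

value=97.83 s

Convert throughput: Q = 119.6 kg/h = 119.6/3600 = 0.0332222 kg/s
t_res = M / Q_s = 3.25 / 0.0332222 = 97.8261 s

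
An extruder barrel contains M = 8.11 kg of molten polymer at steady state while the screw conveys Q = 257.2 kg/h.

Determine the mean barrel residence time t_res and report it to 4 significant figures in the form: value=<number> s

value=113.5 s

Convert throughput: Q = 257.2 kg/h = 257.2/3600 = 0.0714444 kg/s
Mean residence time: t_res = M/Q_s = 8.11 kg / 0.0714444 kg/s = 113.515 s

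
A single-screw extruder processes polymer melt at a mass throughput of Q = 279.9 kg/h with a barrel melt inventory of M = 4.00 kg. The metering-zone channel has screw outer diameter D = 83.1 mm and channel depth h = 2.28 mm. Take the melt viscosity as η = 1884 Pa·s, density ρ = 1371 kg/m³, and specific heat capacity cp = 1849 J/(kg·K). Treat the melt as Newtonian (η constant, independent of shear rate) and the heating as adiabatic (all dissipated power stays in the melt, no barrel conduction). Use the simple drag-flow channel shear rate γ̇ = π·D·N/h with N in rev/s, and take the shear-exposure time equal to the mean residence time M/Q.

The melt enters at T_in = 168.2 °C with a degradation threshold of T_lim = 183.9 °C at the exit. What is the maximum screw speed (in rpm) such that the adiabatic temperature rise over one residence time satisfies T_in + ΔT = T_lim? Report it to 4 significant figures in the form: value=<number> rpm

value=10.62 rpm

Convert throughput: Q = 279.9 kg/h = 279.9/3600 = 0.07775 kg/s
Mean residence time: t_res = M/Q_s = 4.00 kg / 0.07775 kg/s = 51.4469 s
Geometry in SI: D = 83.1 mm → 0.0831 m, h = 2.28 mm → 0.00228 m
Allowable rise: ΔT_a = T_lim − T_in = 183.9 − 168.2 = 15.7 K
γ̇_max² = ΔT_a·ρ·cp/(η·t_res) = 15.7·1371·1849/(1884·51.4469) = 410.614 s⁻²
Take the square root: γ̇_max = √(410.614) = 20.2636 s⁻¹
N_max = γ̇_max·h / (π·D) = 20.2636 · 0.00228 / (π · 0.0831) = 0.17697 rev/s = 10.6182 rpm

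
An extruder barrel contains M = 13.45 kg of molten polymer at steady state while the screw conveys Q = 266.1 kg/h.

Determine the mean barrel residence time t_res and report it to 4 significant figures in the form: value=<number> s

Q_s = Q / 3600 = 266.1 / 3600 = 0.0739167 kg/s
Mean residence time: t_res = M/Q_s = 13.45 kg / 0.0739167 kg/s = 181.962 s

value=182.0 s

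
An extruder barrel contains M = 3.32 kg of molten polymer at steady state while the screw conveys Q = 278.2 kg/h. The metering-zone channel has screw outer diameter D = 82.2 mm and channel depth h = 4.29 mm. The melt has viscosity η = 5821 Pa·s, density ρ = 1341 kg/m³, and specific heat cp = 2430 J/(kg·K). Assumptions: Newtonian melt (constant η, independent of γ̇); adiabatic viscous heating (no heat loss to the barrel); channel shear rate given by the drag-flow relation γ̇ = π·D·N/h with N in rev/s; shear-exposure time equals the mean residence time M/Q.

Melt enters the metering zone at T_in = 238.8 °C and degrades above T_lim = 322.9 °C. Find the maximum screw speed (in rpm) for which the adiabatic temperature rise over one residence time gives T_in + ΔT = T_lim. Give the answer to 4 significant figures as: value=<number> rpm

value=33.00 rpm

Throughput in SI: Q_s = 278.2 kg/h ÷ 3600 s/h = 0.0772778 kg/s
t_res = M / Q_s = 3.32 / 0.0772778 = 42.9619 s
Geometry in SI: D = 82.2 mm → 0.0822 m, h = 4.29 mm → 0.00429 m
Allowable rise: ΔT_a = T_lim − T_in = 322.9 − 238.8 = 84.1 K
γ̇_max² = ΔT_a·ρ·cp/(η·t_res) = 84.1·1341·2430/(5821·42.9619) = 1095.85 s⁻²
γ̇_max = sqrt(1095.85) = 33.1036 s⁻¹
N_max = γ̇_max h / (πD) = 33.1036·0.00429/(π·0.0822) = 0.549934 rev/s → ×60 = 32.996 rpm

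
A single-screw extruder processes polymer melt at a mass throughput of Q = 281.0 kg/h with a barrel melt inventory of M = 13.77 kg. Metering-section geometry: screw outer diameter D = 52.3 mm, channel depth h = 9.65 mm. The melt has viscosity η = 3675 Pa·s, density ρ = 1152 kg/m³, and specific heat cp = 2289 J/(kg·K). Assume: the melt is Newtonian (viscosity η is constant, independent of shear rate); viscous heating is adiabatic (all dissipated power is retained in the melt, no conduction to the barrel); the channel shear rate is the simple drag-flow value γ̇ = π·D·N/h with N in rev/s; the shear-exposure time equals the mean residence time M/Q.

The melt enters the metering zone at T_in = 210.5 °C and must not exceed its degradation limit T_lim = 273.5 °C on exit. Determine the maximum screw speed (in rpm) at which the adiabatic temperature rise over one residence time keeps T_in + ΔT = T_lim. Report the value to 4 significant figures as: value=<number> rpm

value=56.41 rpm

Q_s = Q / 3600 = 281.0 / 3600 = 0.0780556 kg/s
t_res = M / Q_s = 13.77 / 0.0780556 = 176.413 s
D = 52.3 mm = 0.0523 m;  h = 9.65 mm = 0.00965 m
ΔT_a = T_lim − T_in = 273.5 °C − 210.5 °C = 63 K
Invert ΔT = ηγ̇²t_res/(ρcp) for γ̇: γ̇_max² = ΔT_a ρ cp / (η t_res) = 63·1152·2289 / (3675·176.413) = 256.243 s⁻²
γ̇_max = √256.243 = 16.0076 s⁻¹
Solve γ̇ = πDN/h for N: N_max = γ̇_max·h/(π·D) = 16.0076 × 0.00965 / (π × 0.0523) = 0.940159 rev/s = 56.4096 rpm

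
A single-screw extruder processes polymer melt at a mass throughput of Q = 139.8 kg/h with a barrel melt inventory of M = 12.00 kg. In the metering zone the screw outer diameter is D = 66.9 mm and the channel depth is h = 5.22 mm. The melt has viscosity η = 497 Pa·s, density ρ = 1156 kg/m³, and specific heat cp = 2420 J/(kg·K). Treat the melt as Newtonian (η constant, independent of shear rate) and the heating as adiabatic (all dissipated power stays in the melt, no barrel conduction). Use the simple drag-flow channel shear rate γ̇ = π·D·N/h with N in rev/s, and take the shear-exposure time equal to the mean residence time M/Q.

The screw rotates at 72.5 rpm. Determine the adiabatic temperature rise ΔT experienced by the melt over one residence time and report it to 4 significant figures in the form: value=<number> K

Q_s = Q / 3600 = 139.8 / 3600 = 0.0388333 kg/s
Mean residence time: t_res = M/Q_s = 12.00 kg / 0.0388333 kg/s = 309.013 s
Convert to SI: D = 0.0669 m, h = 0.00522 m, N = 72.5/60 = 1.20833 rev/s
γ̇ = π·D·N / h = π · 0.0669 · 1.20833 / 0.00522 = 48.6511 s⁻¹
ΔT = η·γ̇²·t_res/(ρ·cp) = [497 × 48.6511² × 309.013] / [1156 × 2420] = 129.94 K

value=129.9 K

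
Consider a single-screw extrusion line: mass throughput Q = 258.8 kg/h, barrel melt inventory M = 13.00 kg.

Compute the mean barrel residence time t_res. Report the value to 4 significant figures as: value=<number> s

Convert throughput: Q = 258.8 kg/h = 258.8/3600 = 0.0718889 kg/s
t_res = M / Q_s = 13.00 / 0.0718889 = 180.835 s

value=180.8 s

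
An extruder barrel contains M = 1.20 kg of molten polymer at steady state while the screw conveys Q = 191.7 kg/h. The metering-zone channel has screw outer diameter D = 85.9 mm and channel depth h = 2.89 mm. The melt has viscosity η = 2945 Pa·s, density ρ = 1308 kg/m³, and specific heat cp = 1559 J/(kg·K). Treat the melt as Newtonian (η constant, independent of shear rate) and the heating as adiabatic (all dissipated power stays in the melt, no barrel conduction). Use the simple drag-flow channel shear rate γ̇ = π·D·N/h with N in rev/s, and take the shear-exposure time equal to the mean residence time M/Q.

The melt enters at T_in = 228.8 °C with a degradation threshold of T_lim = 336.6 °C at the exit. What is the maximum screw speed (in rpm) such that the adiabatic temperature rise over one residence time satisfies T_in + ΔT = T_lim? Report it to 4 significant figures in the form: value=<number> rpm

Q_s = Q / 3600 = 191.7 / 3600 = 0.05325 kg/s
t_res = M / Q_s = 1.20 ÷ 0.05325 = 22.5352 s
Geometry in SI: D = 85.9 mm → 0.0859 m, h = 2.89 mm → 0.00289 m
Allowable rise: ΔT_a = T_lim − T_in = 336.6 − 228.8 = 107.8 K
γ̇_max² = ΔT_a·ρ·cp / (η·t_res) = [107.8 × 1308 × 1559] / [2945 × 22.5352] = 3312.27 s⁻²
Take the square root: γ̇_max = √(3312.27) = 57.5523 s⁻¹
N_max = γ̇_max·h / (π·D) = 57.5523 · 0.00289 / (π · 0.0859) = 0.616336 rev/s = 36.9802 rpm

value=36.98 rpm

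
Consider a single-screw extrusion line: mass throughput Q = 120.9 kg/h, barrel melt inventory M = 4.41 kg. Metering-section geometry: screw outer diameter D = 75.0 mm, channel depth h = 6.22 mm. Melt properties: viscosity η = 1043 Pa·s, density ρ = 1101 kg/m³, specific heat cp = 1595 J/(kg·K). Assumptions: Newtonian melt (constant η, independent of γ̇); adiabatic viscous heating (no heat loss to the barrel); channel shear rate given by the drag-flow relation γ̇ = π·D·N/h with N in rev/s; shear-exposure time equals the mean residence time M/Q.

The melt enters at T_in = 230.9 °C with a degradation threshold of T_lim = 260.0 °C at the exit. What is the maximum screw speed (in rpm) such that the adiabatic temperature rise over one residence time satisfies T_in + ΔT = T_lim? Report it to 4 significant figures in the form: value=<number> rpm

Q_s = Q / 3600 = 120.9 / 3600 = 0.0335833 kg/s
t_res = M / Q_s = 4.41 ÷ 0.0335833 = 131.315 s
D = 75.0 mm = 0.075 m;  h = 6.22 mm = 0.00622 m
ΔT_a = T_lim − T_in = 260.0 °C − 230.9 °C = 29.1 K
γ̇_max² = ΔT_a·ρ·cp/(η·t_res) = 29.1·1101·1595/(1043·131.315) = 373.114 s⁻²
γ̇_max = sqrt(373.114) = 19.3162 s⁻¹
N_max = γ̇_max h / (πD) = 19.3162·0.00622/(π·0.075) = 0.509918 rev/s → ×60 = 30.5951 rpm

value=30.60 rpm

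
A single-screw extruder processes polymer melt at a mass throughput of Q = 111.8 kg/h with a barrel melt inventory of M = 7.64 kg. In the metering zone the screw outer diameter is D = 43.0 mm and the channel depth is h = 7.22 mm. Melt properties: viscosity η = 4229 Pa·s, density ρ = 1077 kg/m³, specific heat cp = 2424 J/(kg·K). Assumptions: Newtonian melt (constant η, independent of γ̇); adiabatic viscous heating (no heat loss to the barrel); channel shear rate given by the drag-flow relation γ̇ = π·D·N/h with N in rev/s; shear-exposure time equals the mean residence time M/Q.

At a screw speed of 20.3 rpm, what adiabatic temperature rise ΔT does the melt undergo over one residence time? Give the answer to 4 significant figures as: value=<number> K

Throughput in SI: Q_s = 111.8 kg/h ÷ 3600 s/h = 0.0310556 kg/s
t_res = M / Q_s = 7.64 / 0.0310556 = 246.011 s
D = 43.0 mm = 0.043 m;  h = 7.22 mm = 0.00722 m;  N = 20.3 rpm / 60 = 0.338333 rev/s
γ̇ = π·D·N / h = π · 0.043 · 0.338333 / 0.00722 = 6.33032 s⁻¹
ΔT = η·γ̇²·t_res / (ρ·cp) = 4229 · (6.33032)² · 246.011 / (1077 · 2424) = 15.9696 K

value=15.97 K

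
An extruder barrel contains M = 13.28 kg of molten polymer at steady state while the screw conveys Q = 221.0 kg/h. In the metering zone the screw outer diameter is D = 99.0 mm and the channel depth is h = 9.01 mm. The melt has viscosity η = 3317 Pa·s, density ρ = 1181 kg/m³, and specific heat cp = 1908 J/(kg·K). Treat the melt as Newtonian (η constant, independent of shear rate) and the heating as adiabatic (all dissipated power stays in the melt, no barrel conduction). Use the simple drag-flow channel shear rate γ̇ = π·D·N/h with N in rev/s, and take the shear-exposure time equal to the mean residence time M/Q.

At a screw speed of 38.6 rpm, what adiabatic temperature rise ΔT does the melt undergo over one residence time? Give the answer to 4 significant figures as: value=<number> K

Q_s = Q / 3600 = 221.0 / 3600 = 0.0613889 kg/s
Mean residence time: t_res = M/Q_s = 13.28 kg / 0.0613889 kg/s = 216.326 s
Convert to SI: D = 0.099 m, h = 0.00901 m, N = 38.6/60 = 0.643333 rev/s
γ̇ = π D N / h = (π)(0.099)(0.643333) / 0.00901 = 22.2073 s⁻¹
ΔT = η·γ̇²·t_res/(ρ·cp) = [3317 × 22.2073² × 216.326] / [1181 × 1908] = 157.043 K

value=157.0 K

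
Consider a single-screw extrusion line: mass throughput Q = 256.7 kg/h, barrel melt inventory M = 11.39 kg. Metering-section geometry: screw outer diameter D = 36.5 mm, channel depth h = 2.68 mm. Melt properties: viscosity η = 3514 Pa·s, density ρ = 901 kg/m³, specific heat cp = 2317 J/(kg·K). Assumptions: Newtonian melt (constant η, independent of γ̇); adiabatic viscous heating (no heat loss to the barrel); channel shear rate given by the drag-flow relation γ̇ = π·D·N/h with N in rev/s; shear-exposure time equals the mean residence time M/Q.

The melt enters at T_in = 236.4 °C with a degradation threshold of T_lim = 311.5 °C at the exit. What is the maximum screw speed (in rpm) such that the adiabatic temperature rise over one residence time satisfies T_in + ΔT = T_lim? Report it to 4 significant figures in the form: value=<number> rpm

Convert throughput: Q = 256.7 kg/h = 256.7/3600 = 0.0713056 kg/s
t_res = M / Q_s = 11.39 / 0.0713056 = 159.735 s
Geometry in SI: D = 36.5 mm → 0.0365 m, h = 2.68 mm → 0.00268 m
ΔT_a = T_lim − T_in = 311.5 − 236.4 = 75.1 K
γ̇_max² = ΔT_a·ρ·cp/(η·t_res) = 75.1·901·2317/(3514·159.735) = 279.311 s⁻²
γ̇_max = √279.311 = 16.7126 s⁻¹
N_max = γ̇_max·h / (π·D) = 16.7126 · 0.00268 / (π · 0.0365) = 0.390604 rev/s = 23.4362 rpm

value=23.44 rpm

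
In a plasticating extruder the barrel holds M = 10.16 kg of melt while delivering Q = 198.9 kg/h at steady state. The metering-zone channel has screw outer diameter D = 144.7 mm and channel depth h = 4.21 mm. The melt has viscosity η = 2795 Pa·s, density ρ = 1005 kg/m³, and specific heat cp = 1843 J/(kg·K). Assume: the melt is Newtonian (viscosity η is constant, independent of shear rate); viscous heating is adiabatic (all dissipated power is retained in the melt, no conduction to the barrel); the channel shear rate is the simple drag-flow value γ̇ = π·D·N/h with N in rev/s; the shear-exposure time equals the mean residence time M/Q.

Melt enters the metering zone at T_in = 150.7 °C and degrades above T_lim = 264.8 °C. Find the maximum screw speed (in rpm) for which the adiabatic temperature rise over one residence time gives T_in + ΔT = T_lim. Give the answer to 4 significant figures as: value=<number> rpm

Q_s = Q / 3600 = 198.9 / 3600 = 0.05525 kg/s
Mean residence time: t_res = M/Q_s = 10.16 kg / 0.05525 kg/s = 183.891 s
Geometry in SI: D = 144.7 mm → 0.1447 m, h = 4.21 mm → 0.00421 m
ΔT_a = T_lim − T_in = 264.8 − 150.7 = 114.1 K
γ̇_max² = ΔT_a·ρ·cp/(η·t_res) = 114.1·1005·1843/(2795·183.891) = 411.182 s⁻²
γ̇_max = sqrt(411.182) = 20.2776 s⁻¹
Solve γ̇ = πDN/h for N: N_max = γ̇_max·h/(π·D) = 20.2776 × 0.00421 / (π × 0.1447) = 0.187794 rev/s = 11.2676 rpm

value=11.27 rpm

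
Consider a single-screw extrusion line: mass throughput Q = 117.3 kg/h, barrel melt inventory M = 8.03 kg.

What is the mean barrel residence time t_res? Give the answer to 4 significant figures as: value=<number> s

value=246.4 s

Convert throughput: Q = 117.3 kg/h = 117.3/3600 = 0.0325833 kg/s
t_res = M / Q_s = 8.03 / 0.0325833 = 246.445 s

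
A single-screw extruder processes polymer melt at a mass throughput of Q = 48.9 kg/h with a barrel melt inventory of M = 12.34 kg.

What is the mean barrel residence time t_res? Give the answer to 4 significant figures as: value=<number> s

Convert throughput: Q = 48.9 kg/h = 48.9/3600 = 0.0135833 kg/s
t_res = M / Q_s = 12.34 / 0.0135833 = 908.466 s

value=908.5 s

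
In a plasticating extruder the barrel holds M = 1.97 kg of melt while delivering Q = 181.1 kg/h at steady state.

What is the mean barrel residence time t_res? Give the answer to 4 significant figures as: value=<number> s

Convert throughput: Q = 181.1 kg/h = 181.1/3600 = 0.0503056 kg/s
Mean residence time: t_res = M/Q_s = 1.97 kg / 0.0503056 kg/s = 39.1607 s

value=39.16 s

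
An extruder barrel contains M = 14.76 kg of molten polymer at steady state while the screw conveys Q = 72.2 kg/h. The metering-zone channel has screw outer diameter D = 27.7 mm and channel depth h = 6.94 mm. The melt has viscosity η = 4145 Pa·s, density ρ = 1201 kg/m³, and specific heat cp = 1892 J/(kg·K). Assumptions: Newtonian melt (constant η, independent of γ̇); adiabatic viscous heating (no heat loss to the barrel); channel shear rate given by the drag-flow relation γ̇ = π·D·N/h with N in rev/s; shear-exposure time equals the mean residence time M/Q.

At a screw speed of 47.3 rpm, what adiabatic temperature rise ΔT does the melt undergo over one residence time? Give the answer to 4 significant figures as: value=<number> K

value=131.2 K

Q_s = Q / 3600 = 72.2 / 3600 = 0.0200556 kg/s
t_res = M / Q_s = 14.76 / 0.0200556 = 735.956 s
D = 27.7 mm = 0.0277 m;  h = 6.94 mm = 0.00694 m;  N = 47.3 rpm / 60 = 0.788333 rev/s
γ̇ = π D N / h = (π)(0.0277)(0.788333) / 0.00694 = 9.88508 s⁻¹
Adiabatic rise: ΔT = η γ̇² t_res / (ρ cp) = 4145·(9.88508)²·735.956 / (1201·1892) = 131.181 K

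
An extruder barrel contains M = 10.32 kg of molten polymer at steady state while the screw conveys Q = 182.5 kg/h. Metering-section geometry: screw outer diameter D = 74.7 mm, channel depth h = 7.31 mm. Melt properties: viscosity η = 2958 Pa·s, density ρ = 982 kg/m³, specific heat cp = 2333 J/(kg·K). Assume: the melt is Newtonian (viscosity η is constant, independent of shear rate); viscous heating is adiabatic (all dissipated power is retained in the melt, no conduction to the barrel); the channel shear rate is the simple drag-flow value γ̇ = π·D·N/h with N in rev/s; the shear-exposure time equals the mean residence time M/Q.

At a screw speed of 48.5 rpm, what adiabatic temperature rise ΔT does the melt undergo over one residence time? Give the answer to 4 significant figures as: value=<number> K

value=177.0 K

Q_s = Q / 3600 = 182.5 / 3600 = 0.0506944 kg/s
t_res = M / Q_s = 10.32 / 0.0506944 = 203.573 s
D = 74.7 mm = 0.0747 m;  h = 7.31 mm = 0.00731 m;  N = 48.5 rpm / 60 = 0.808333 rev/s
γ̇ = π D N / h = (π)(0.0747)(0.808333) / 0.00731 = 25.9504 s⁻¹
Adiabatic rise: ΔT = η γ̇² t_res / (ρ cp) = 2958·(25.9504)²·203.573 / (982·2333) = 177.002 K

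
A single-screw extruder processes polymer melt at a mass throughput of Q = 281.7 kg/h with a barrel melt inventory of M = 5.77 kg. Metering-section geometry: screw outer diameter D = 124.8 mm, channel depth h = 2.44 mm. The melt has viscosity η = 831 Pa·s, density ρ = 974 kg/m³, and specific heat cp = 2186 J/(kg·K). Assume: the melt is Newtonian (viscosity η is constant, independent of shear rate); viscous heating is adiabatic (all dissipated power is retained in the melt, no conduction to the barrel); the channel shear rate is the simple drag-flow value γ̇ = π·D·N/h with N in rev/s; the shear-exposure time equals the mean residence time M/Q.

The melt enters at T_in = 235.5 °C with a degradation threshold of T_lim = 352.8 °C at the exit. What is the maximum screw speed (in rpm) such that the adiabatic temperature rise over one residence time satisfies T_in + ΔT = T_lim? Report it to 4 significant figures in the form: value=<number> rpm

value=23.84 rpm

Throughput in SI: Q_s = 281.7 kg/h ÷ 3600 s/h = 0.07825 kg/s
Mean residence time: t_res = M/Q_s = 5.77 kg / 0.07825 kg/s = 73.738 s
Geometry in SI: D = 124.8 mm → 0.1248 m, h = 2.44 mm → 0.00244 m
Allowable rise: ΔT_a = T_lim − T_in = 352.8 − 235.5 = 117.3 K
γ̇_max² = ΔT_a·ρ·cp/(η·t_res) = 117.3·974·2186/(831·73.738) = 4075.82 s⁻²
Take the square root: γ̇_max = √(4075.82) = 63.8421 s⁻¹
Solve γ̇ = πDN/h for N: N_max = γ̇_max·h/(π·D) = 63.8421 × 0.00244 / (π × 0.1248) = 0.397313 rev/s = 23.8388 rpm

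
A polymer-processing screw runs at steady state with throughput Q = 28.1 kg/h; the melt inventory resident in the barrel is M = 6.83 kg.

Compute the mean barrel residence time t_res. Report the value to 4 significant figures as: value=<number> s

value=875.0 s

Q_s = Q / 3600 = 28.1 / 3600 = 0.00780556 kg/s
Mean residence time: t_res = M/Q_s = 6.83 kg / 0.00780556 kg/s = 875.018 s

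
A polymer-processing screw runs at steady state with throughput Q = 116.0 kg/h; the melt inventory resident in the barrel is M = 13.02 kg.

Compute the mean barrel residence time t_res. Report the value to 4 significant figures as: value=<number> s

Throughput in SI: Q_s = 116.0 kg/h ÷ 3600 s/h = 0.0322222 kg/s
Mean residence time: t_res = M/Q_s = 13.02 kg / 0.0322222 kg/s = 404.069 s

value=404.1 s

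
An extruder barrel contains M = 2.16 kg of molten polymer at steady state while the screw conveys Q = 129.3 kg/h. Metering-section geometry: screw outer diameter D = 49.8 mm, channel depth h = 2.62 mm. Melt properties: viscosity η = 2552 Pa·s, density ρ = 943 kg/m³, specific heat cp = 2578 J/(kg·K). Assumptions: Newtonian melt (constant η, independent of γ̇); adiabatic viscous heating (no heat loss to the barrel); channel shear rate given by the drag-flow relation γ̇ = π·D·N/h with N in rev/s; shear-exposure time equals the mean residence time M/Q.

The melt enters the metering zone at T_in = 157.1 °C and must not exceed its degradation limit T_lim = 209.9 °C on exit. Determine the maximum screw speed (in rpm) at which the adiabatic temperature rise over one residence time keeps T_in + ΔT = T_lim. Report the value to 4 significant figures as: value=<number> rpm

Convert throughput: Q = 129.3 kg/h = 129.3/3600 = 0.0359167 kg/s
t_res = M / Q_s = 2.16 / 0.0359167 = 60.1392 s
D = 49.8 mm = 0.0498 m;  h = 2.62 mm = 0.00262 m
ΔT_a = T_lim − T_in = 209.9 − 157.1 = 52.8 K
Invert ΔT = ηγ̇²t_res/(ρcp) for γ̇: γ̇_max² = ΔT_a ρ cp / (η t_res) = 52.8·943·2578 / (2552·60.1392) = 836.354 s⁻²
γ̇_max = sqrt(836.354) = 28.9198 s⁻¹
N_max = γ̇_max h / (πD) = 28.9198·0.00262/(π·0.0498) = 0.484303 rev/s → ×60 = 29.0582 rpm

value=29.06 rpm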